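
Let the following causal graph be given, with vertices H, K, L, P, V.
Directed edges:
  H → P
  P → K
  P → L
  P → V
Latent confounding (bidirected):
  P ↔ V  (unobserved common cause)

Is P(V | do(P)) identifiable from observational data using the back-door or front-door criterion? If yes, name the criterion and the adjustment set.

desc(P)\{P}={K,L,V}; candidates ⊆ {H}.
P↔V: latent back-door arc(s) into P.
size 0: {}; under {} P still reaches {H,V} ∋ V.
size 1: {H}; under {H} P still reaches {V} ∋ V.
P↔V cannot be blocked by any observed set — no back-door set.
No mediator lies on a directed P→…→V path.
Neither criterion identifies P(V|do(P)) in this graph.

P(V|do(P)): not identifiable (no BD/FD set).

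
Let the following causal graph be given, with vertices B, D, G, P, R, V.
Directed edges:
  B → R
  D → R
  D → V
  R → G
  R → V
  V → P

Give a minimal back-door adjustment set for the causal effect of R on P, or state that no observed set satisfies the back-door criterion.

desc(R)\{R}={G,P,V}; candidates ⊆ {B,D}.
size 0: {}; under {} R still reaches {B,D,P,V} ∋ P.
{D}: R⊥P given {D} in G with R→· removed — back-door holds.

R→P: minimal back-door set {D}.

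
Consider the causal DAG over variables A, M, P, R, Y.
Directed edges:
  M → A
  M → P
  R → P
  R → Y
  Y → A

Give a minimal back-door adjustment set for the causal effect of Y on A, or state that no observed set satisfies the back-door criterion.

Y→A: minimal back-door set ∅.

desc(Y)\{Y}={A}; candidates ⊆ {M,P,R}.
∅: Y⊥A given ∅ in G with Y→· removed — back-door holds.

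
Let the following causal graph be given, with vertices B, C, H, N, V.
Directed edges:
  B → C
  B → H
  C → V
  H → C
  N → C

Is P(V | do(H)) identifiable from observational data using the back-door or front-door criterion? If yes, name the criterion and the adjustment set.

desc(H)\{H}={C,V}; candidates ⊆ {B,N}.
size 0: {}; under {} H still reaches {B,C,V} ∋ V.
{B}: H⊥V given {B} in G with H→· removed — back-door holds.
P(V|do(H)) = Σ_{B} P(V|H,B)·P(B).

P(V|do(H)): backdoor, adjust for {B}.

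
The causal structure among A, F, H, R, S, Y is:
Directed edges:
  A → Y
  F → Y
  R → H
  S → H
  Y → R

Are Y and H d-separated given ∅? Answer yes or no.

No — Y and H are d-connected given ∅.

Bayes-Ball from Y | ∅ reaches {A,F,H,R}.
H ∈ reach(Y|∅) ⇒ Y ⊥̸ H | ∅.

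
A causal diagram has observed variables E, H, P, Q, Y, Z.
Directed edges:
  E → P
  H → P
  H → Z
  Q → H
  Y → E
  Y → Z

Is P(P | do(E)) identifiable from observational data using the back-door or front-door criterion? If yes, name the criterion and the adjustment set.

P(P|do(E)): backdoor, adjust for ∅.

desc(E)\{E}={P}; candidates ⊆ {H,Q,Y,Z}.
∅: E⊥P given ∅ in G with E→· removed — back-door holds.
P(P|do(E)) = P(P|E) — no adjustment needed.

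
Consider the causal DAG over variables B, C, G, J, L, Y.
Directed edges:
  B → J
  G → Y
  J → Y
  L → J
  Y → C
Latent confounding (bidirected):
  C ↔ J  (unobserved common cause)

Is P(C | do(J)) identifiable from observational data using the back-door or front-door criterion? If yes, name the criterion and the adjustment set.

P(C|do(J)): frontdoor, adjust for {Y}.

desc(J)\{J}={C,Y}; candidates ⊆ {B,G,L}.
J↔C: latent back-door arc(s) into J.
size 0: {}; under {} J still reaches {B,C,L} ∋ C.
size 1: {B}, {G}, {L}; under {B} J still reaches {C,L} ∋ C.
size 2: {B,G}, {B,L}, {G,L}; under {B,G} J still reaches {C,L} ∋ C.
J↔C cannot be blocked by any observed set — no back-door set.
{Y}: (i) intercepts every directed J→C path; (ii) no back-door J→{Y}; (iii) {J} blocks every back-door {Y}→C. Front-door holds.
P(C|do(J)) = Σ_{Y} P(Y|J) Σ_{J'} P(C|Y,J')P(J').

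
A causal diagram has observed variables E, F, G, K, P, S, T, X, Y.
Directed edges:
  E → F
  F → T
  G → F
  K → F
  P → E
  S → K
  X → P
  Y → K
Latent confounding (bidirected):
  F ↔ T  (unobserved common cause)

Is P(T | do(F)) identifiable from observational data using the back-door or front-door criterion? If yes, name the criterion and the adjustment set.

P(T|do(F)): not identifiable (no BD/FD set).

desc(F)\{F}={T}; candidates ⊆ {E,G,K,P,S,X,Y}.
F↔T: latent back-door arc(s) into F.
size 0: {}; under {} F still reaches {E,G,K,P,S,T,X,Y} ∋ T.
size 1: {E}, {G}, {K} …(+4); under {E} F still reaches {G,K,S,T,Y} ∋ T.
size 2: {E,G}, {E,K}, {E,P} …(+18); under {E,G} F still reaches {K,S,T,Y} ∋ T.
F↔T cannot be blocked by any observed set — no back-door set.
No mediator lies on a directed F→…→T path.
Neither criterion identifies P(T|do(F)) in this graph.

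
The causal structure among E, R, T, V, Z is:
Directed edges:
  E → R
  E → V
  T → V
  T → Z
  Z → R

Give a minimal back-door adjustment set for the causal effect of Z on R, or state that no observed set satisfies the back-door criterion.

Z→R: minimal back-door set ∅.

desc(Z)\{Z}={R}; candidates ⊆ {E,T,V}.
∅: Z⊥R given ∅ in G with Z→· removed — back-door holds.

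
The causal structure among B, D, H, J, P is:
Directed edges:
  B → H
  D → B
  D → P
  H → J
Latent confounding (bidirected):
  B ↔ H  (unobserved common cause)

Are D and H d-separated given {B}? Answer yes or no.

No — D and H are d-connected given {B}.

Bayes-Ball from D | {B} reaches {H,J,P}.
H ∈ reach(D|{B}) ⇒ D ⊥̸ H | {B}.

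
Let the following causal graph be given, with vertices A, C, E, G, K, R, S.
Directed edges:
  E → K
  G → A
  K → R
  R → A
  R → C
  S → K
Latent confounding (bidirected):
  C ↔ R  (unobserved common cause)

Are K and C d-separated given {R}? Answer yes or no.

No — K and C are d-connected given {R}.

Bayes-Ball from K | {R} reaches {C,E,S}.
C ∈ reach(K|{R}) ⇒ K ⊥̸ C | {R}.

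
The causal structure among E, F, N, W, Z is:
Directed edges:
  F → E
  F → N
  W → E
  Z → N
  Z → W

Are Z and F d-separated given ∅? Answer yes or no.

Yes — Z ⊥ F | ∅.

Bayes-Ball from Z | ∅ reaches {E,N,W}.
F ∉ reach(Z|∅) ⇒ Z ⊥ F | ∅.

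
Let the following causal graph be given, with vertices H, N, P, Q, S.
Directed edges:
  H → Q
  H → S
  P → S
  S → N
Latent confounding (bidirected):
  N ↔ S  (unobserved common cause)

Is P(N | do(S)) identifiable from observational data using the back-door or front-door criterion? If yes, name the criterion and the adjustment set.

desc(S)\{S}={N}; candidates ⊆ {H,P,Q}.
S↔N: latent back-door arc(s) into S.
size 0: {}; under {} S still reaches {H,N,P,Q} ∋ N.
size 1: {H}, {P}, {Q}; under {H} S still reaches {N,P} ∋ N.
size 2: {H,P}, {H,Q}, {P,Q}; under {H,P} S still reaches {N} ∋ N.
S↔N cannot be blocked by any observed set — no back-door set.
No mediator lies on a directed S→…→N path.
Neither criterion identifies P(N|do(S)) in this graph.

P(N|do(S)): not identifiable (no BD/FD set).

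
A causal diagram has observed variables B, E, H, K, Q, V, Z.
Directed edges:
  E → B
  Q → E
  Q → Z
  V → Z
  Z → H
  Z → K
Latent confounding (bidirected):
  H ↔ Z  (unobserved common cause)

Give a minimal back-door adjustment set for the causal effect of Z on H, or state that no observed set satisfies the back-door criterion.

Z→H: no observed back-door set.

desc(Z)\{Z}={H,K}; candidates ⊆ {B,E,Q,V}.
Z↔H: latent back-door arc(s) into Z.
size 0: {}; under {} Z still reaches {B,E,H,Q,V} ∋ H.
size 1: {B}, {E}, {Q} …(+1); under {B} Z still reaches {E,H,Q,V} ∋ H.
size 2: {B,E}, {B,Q}, {B,V} …(+3); under {B,E} Z still reaches {H,Q,V} ∋ H.
Z↔H cannot be blocked by any observed set — no back-door set.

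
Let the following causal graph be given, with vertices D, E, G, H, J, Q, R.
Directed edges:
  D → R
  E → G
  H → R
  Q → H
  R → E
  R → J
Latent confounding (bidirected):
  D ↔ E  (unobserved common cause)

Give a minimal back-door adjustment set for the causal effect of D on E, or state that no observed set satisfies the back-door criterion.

D→E: no observed back-door set.

desc(D)\{D}={E,G,J,R}; candidates ⊆ {H,Q}.
D↔E: latent back-door arc(s) into D.
size 0: {}; under {} D still reaches {E,G} ∋ E.
size 1: {H}, {Q}; under {H} D still reaches {E,G} ∋ E.
size 2: {H,Q}; under {H,Q} D still reaches {E,G} ∋ E.
D↔E cannot be blocked by any observed set — no back-door set.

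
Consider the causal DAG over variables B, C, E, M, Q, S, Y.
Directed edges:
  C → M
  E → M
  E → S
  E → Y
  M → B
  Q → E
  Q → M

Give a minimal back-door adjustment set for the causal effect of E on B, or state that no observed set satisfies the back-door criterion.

E→B: minimal back-door set {Q}.

desc(E)\{E}={B,M,S,Y}; candidates ⊆ {C,Q}.
size 0: {}; under {} E still reaches {B,M,Q} ∋ B.
{Q}: E⊥B given {Q} in G with E→· removed — back-door holds.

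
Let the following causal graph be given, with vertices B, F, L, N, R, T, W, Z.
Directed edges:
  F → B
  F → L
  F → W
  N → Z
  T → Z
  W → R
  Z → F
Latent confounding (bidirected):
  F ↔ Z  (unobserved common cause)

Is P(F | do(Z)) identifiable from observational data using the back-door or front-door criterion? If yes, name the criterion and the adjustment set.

desc(Z)\{Z}={B,F,L,R,W}; candidates ⊆ {N,T}.
Z↔F: latent back-door arc(s) into Z.
size 0: {}; under {} Z still reaches {B,F,L,N,R,T,W} ∋ F.
size 1: {N}, {T}; under {N} Z still reaches {B,F,L,R,T,W} ∋ F.
size 2: {N,T}; under {N,T} Z still reaches {B,F,L,R,W} ∋ F.
Z↔F cannot be blocked by any observed set — no back-door set.
No mediator lies on a directed Z→…→F path.
Neither criterion identifies P(F|do(Z)) in this graph.

P(F|do(Z)): not identifiable (no BD/FD set).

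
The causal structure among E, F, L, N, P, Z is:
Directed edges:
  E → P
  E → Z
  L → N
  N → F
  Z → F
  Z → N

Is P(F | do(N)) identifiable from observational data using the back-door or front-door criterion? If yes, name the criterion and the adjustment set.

desc(N)\{N}={F}; candidates ⊆ {E,L,P,Z}.
size 0: {}; under {} N still reaches {E,F,L,P,Z} ∋ F.
{Z}: N⊥F given {Z} in G with N→· removed — back-door holds.
P(F|do(N)) = Σ_{Z} P(F|N,Z)·P(Z).

P(F|do(N)): backdoor, adjust for {Z}.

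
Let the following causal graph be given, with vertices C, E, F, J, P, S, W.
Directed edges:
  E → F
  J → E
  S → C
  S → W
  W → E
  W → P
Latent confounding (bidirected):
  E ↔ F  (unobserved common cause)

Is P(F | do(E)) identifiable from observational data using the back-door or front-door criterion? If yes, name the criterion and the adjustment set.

desc(E)\{E}={F}; candidates ⊆ {C,J,P,S,W}.
E↔F: latent back-door arc(s) into E.
size 0: {}; under {} E still reaches {C,F,J,P,S,W} ∋ F.
size 1: {C}, {J}, {P} …(+2); under {C} E still reaches {F,J,P,S,W} ∋ F.
size 2: {C,J}, {C,P}, {C,S} …(+7); under {C,J} E still reaches {F,P,S,W} ∋ F.
E↔F cannot be blocked by any observed set — no back-door set.
No mediator lies on a directed E→…→F path.
Neither criterion identifies P(F|do(E)) in this graph.

P(F|do(E)): not identifiable (no BD/FD set).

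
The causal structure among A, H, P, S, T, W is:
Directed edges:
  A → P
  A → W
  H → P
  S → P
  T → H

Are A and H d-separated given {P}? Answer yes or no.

No — A and H are d-connected given {P}.

Bayes-Ball from A | {P} reaches {H,S,T,W}.
H ∈ reach(A|{P}) ⇒ A ⊥̸ H | {P}.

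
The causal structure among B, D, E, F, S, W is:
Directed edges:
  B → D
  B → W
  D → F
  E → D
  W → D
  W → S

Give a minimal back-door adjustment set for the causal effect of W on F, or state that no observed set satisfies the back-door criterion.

desc(W)\{W}={D,F,S}; candidates ⊆ {B,E}.
size 0: {}; under {} W still reaches {B,D,F} ∋ F.
{B}: W⊥F given {B} in G with W→· removed — back-door holds.

W→F: minimal back-door set {B}.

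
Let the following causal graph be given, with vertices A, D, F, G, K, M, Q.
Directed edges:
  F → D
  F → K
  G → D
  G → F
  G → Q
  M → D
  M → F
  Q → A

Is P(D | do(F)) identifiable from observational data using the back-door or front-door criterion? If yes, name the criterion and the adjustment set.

desc(F)\{F}={D,K}; candidates ⊆ {A,G,M,Q}.
size 0: {}; under {} F still reaches {A,D,G,M,Q} ∋ D.
size 1: {A}, {G}, {M} …(+1); under {A} F still reaches {D,G,M,Q} ∋ D.
{G,M}: F⊥D given {G,M} in G with F→· removed — back-door holds.
P(D|do(F)) = Σ_{G,M} P(D|F,G,M)·P(G,M).

P(D|do(F)): backdoor, adjust for {G, M}.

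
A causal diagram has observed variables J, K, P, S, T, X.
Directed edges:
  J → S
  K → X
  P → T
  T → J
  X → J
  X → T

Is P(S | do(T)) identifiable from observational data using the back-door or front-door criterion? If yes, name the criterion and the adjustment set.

P(S|do(T)): backdoor, adjust for {X}.

desc(T)\{T}={J,S}; candidates ⊆ {K,P,X}.
size 0: {}; under {} T still reaches {J,K,P,S,X} ∋ S.
{X}: T⊥S given {X} in G with T→· removed — back-door holds.
P(S|do(T)) = Σ_{X} P(S|T,X)·P(X).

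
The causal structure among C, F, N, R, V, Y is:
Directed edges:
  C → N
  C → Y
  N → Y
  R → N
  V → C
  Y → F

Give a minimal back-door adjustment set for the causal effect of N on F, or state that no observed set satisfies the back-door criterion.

N→F: minimal back-door set {C}.

desc(N)\{N}={F,Y}; candidates ⊆ {C,R,V}.
size 0: {}; under {} N still reaches {C,F,R,V,Y} ∋ F.
{C}: N⊥F given {C} in G with N→· removed — back-door holds.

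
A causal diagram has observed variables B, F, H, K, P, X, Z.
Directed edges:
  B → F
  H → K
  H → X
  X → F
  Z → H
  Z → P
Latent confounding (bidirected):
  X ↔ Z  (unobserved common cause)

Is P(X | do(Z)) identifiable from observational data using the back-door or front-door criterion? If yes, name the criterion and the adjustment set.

P(X|do(Z)): frontdoor, adjust for {H}.

desc(Z)\{Z}={F,H,K,P,X}; candidates ⊆ {B}.
Z↔X: latent back-door arc(s) into Z.
size 0: {}; under {} Z still reaches {F,X} ∋ X.
size 1: {B}; under {B} Z still reaches {F,X} ∋ X.
Z↔X cannot be blocked by any observed set — no back-door set.
{H}: (i) intercepts every directed Z→X path; (ii) no back-door Z→{H}; (iii) {Z} blocks every back-door {H}→X. Front-door holds.
P(X|do(Z)) = Σ_{H} P(H|Z) Σ_{Z'} P(X|H,Z')P(Z').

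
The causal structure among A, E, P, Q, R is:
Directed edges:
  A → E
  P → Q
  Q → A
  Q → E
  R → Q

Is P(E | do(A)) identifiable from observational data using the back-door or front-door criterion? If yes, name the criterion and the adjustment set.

desc(A)\{A}={E}; candidates ⊆ {P,Q,R}.
size 0: {}; under {} A still reaches {E,P,Q,R} ∋ E.
{Q}: A⊥E given {Q} in G with A→· removed — back-door holds.
P(E|do(A)) = Σ_{Q} P(E|A,Q)·P(Q).

P(E|do(A)): backdoor, adjust for {Q}.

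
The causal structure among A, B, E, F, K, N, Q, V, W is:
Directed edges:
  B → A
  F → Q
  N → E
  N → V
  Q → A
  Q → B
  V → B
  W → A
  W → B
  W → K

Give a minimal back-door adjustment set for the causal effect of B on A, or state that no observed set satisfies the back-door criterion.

desc(B)\{B}={A}; candidates ⊆ {E,F,K,N,Q,V,W}.
size 0: {}; under {} B still reaches {A,E,F,K,N,Q,V,W} ∋ A.
size 1: {E}, {F}, {K} …(+4); under {E} B still reaches {A,F,K,N,Q,V,W} ∋ A.
{Q,W}: B⊥A given {Q,W} in G with B→· removed — back-door holds.

B→A: minimal back-door set {Q, W}.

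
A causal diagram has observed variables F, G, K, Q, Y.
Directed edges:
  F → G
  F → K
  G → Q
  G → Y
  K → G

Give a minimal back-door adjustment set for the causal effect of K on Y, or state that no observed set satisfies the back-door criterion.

K→Y: minimal back-door set {F}.

desc(K)\{K}={G,Q,Y}; candidates ⊆ {F}.
size 0: {}; under {} K still reaches {F,G,Q,Y} ∋ Y.
{F}: K⊥Y given {F} in G with K→· removed — back-door holds.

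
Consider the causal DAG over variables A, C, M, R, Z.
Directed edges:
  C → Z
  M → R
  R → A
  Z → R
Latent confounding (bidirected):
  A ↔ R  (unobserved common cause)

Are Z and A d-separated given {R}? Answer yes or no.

No — Z and A are d-connected given {R}.

Bayes-Ball from Z | {R} reaches {A,C,M}.
A ∈ reach(Z|{R}) ⇒ Z ⊥̸ A | {R}.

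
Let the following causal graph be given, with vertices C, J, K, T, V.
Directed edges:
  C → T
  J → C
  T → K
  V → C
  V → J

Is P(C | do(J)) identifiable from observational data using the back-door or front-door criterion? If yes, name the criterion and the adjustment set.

desc(J)\{J}={C,K,T}; candidates ⊆ {V}.
size 0: {}; under {} J still reaches {C,K,T,V} ∋ C.
{V}: J⊥C given {V} in G with J→· removed — back-door holds.
P(C|do(J)) = Σ_{V} P(C|J,V)·P(V).

P(C|do(J)): backdoor, adjust for {V}.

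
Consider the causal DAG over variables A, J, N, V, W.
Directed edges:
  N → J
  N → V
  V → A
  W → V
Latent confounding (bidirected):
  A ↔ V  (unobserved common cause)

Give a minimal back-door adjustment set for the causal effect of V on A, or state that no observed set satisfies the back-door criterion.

desc(V)\{V}={A}; candidates ⊆ {J,N,W}.
V↔A: latent back-door arc(s) into V.
size 0: {}; under {} V still reaches {A,J,N,W} ∋ A.
size 1: {J}, {N}, {W}; under {J} V still reaches {A,N,W} ∋ A.
size 2: {J,N}, {J,W}, {N,W}; under {J,N} V still reaches {A,W} ∋ A.
V↔A cannot be blocked by any observed set — no back-door set.

V→A: no observed back-door set.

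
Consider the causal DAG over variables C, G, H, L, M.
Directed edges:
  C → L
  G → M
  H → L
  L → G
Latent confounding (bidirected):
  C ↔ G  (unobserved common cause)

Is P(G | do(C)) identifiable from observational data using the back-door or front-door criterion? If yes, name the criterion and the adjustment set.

desc(C)\{C}={G,L,M}; candidates ⊆ {H}.
C↔G: latent back-door arc(s) into C.
size 0: {}; under {} C still reaches {G,M} ∋ G.
size 1: {H}; under {H} C still reaches {G,M} ∋ G.
C↔G cannot be blocked by any observed set — no back-door set.
{L}: (i) intercepts every directed C→G path; (ii) no back-door C→{L}; (iii) {C} blocks every back-door {L}→G. Front-door holds.
P(G|do(C)) = Σ_{L} P(L|C) Σ_{C'} P(G|L,C')P(C').

P(G|do(C)): frontdoor, adjust for {L}.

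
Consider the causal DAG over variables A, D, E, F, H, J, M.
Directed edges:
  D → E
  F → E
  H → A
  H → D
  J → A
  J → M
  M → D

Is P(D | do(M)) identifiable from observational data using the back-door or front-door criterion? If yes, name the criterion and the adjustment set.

P(D|do(M)): backdoor, adjust for ∅.

desc(M)\{M}={D,E}; candidates ⊆ {A,F,H,J}.
∅: M⊥D given ∅ in G with M→· removed — back-door holds.
P(D|do(M)) = P(D|M) — no adjustment needed.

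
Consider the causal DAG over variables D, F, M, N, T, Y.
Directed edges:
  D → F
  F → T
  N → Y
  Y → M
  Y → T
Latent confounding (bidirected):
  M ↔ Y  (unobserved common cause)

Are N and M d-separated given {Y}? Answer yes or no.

Bayes-Ball from N | {Y} reaches {M}.
M ∈ reach(N|{Y}) ⇒ N ⊥̸ M | {Y}.

No — N and M are d-connected given {Y}.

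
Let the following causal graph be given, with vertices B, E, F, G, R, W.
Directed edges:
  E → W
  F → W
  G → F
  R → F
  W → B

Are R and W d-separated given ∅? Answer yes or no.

Bayes-Ball from R | ∅ reaches {B,F,W}.
W ∈ reach(R|∅) ⇒ R ⊥̸ W | ∅.

No — R and W are d-connected given ∅.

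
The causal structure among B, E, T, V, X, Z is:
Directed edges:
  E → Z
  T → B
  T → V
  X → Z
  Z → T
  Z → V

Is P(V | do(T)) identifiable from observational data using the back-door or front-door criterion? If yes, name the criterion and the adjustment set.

P(V|do(T)): backdoor, adjust for {Z}.

desc(T)\{T}={B,V}; candidates ⊆ {E,X,Z}.
size 0: {}; under {} T still reaches {E,V,X,Z} ∋ V.
{Z}: T⊥V given {Z} in G with T→· removed — back-door holds.
P(V|do(T)) = Σ_{Z} P(V|T,Z)·P(Z).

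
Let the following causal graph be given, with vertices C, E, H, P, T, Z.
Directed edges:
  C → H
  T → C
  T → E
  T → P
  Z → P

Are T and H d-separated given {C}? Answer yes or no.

Bayes-Ball from T | {C} reaches {E,P}.
H ∉ reach(T|{C}) ⇒ T ⊥ H | {C}.

Yes — T ⊥ H | {C}.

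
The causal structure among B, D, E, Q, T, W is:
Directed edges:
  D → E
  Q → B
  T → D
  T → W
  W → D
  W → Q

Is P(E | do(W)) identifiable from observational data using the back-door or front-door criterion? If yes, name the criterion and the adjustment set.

P(E|do(W)): backdoor, adjust for {T}.

desc(W)\{W}={B,D,E,Q}; candidates ⊆ {T}.
size 0: {}; under {} W still reaches {D,E,T} ∋ E.
{T}: W⊥E given {T} in G with W→· removed — back-door holds.
P(E|do(W)) = Σ_{T} P(E|W,T)·P(T).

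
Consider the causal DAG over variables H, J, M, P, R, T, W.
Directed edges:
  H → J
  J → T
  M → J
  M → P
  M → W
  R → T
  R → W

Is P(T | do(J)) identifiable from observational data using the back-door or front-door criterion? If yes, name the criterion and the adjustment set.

desc(J)\{J}={T}; candidates ⊆ {H,M,P,R,W}.
∅: J⊥T given ∅ in G with J→· removed — back-door holds.
P(T|do(J)) = P(T|J) — no adjustment needed.

P(T|do(J)): backdoor, adjust for ∅.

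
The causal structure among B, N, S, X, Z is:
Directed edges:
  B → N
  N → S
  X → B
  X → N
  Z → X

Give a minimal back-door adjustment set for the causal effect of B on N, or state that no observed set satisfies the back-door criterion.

B→N: minimal back-door set {X}.

desc(B)\{B}={N,S}; candidates ⊆ {X,Z}.
size 0: {}; under {} B still reaches {N,S,X,Z} ∋ N.
{X}: B⊥N given {X} in G with B→· removed — back-door holds.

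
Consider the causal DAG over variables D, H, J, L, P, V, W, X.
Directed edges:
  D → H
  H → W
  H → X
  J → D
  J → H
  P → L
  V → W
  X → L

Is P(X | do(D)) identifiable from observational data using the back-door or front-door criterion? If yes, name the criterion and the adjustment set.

P(X|do(D)): backdoor, adjust for {J}.

desc(D)\{D}={H,L,W,X}; candidates ⊆ {J,P,V}.
size 0: {}; under {} D still reaches {H,J,L,W,X} ∋ X.
{J}: D⊥X given {J} in G with D→· removed — back-door holds.
P(X|do(D)) = Σ_{J} P(X|D,J)·P(J).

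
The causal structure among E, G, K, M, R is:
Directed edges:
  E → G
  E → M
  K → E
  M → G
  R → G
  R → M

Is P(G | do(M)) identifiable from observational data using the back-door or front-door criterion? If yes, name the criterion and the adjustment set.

desc(M)\{M}={G}; candidates ⊆ {E,K,R}.
size 0: {}; under {} M still reaches {E,G,K,R} ∋ G.
size 1: {E}, {K}, {R}; under {E} M still reaches {G,R} ∋ G.
{E,R}: M⊥G given {E,R} in G with M→· removed — back-door holds.
P(G|do(M)) = Σ_{E,R} P(G|M,E,R)·P(E,R).

P(G|do(M)): backdoor, adjust for {E, R}.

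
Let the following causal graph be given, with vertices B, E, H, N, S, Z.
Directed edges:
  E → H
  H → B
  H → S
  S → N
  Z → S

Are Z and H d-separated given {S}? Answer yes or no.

Bayes-Ball from Z | {S} reaches {B,E,H}.
H ∈ reach(Z|{S}) ⇒ Z ⊥̸ H | {S}.

No — Z and H are d-connected given {S}.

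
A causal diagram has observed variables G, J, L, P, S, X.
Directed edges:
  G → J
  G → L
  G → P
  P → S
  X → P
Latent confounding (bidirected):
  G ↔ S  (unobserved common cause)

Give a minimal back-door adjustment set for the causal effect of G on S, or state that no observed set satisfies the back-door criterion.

G→S: no observed back-door set.

desc(G)\{G}={J,L,P,S}; candidates ⊆ {X}.
G↔S: latent back-door arc(s) into G.
size 0: {}; under {} G still reaches {S} ∋ S.
size 1: {X}; under {X} G still reaches {S} ∋ S.
G↔S cannot be blocked by any observed set — no back-door set.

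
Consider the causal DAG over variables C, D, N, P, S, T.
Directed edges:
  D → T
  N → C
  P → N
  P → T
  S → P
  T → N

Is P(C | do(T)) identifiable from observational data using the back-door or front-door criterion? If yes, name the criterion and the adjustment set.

desc(T)\{T}={C,N}; candidates ⊆ {D,P,S}.
size 0: {}; under {} T still reaches {C,D,N,P,S} ∋ C.
{P}: T⊥C given {P} in G with T→· removed — back-door holds.
P(C|do(T)) = Σ_{P} P(C|T,P)·P(P).

P(C|do(T)): backdoor, adjust for {P}.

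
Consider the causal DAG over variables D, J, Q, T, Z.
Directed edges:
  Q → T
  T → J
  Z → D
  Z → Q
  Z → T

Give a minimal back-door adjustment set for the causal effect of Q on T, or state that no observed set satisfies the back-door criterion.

Q→T: minimal back-door set {Z}.

desc(Q)\{Q}={J,T}; candidates ⊆ {D,Z}.
size 0: {}; under {} Q still reaches {D,J,T,Z} ∋ T.
{Z}: Q⊥T given {Z} in G with Q→· removed — back-door holds.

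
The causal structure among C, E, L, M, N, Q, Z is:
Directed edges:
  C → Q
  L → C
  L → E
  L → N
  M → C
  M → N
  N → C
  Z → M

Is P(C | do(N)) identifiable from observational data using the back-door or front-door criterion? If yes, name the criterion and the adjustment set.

P(C|do(N)): backdoor, adjust for {L, M}.

desc(N)\{N}={C,Q}; candidates ⊆ {E,L,M,Z}.
size 0: {}; under {} N still reaches {C,E,L,M,Q,Z} ∋ C.
size 1: {E}, {L}, {M} …(+1); under {E} N still reaches {C,L,M,Q,Z} ∋ C.
{L,M}: N⊥C given {L,M} in G with N→· removed — back-door holds.
P(C|do(N)) = Σ_{L,M} P(C|N,L,M)·P(L,M).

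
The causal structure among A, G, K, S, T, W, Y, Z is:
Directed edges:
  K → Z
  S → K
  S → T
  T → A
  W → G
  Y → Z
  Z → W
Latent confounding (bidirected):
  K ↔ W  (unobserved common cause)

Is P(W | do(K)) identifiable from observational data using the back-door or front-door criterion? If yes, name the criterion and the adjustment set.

P(W|do(K)): frontdoor, adjust for {Z}.

desc(K)\{K}={G,W,Z}; candidates ⊆ {A,S,T,Y}.
K↔W: latent back-door arc(s) into K.
size 0: {}; under {} K still reaches {A,G,S,T,W} ∋ W.
size 1: {A}, {S}, {T} …(+1); under {A} K still reaches {G,S,T,W} ∋ W.
size 2: {A,S}, {A,T}, {A,Y} …(+3); under {A,S} K still reaches {G,W} ∋ W.
K↔W cannot be blocked by any observed set — no back-door set.
{Z}: (i) intercepts every directed K→W path; (ii) no back-door K→{Z}; (iii) {K} blocks every back-door {Z}→W. Front-door holds.
P(W|do(K)) = Σ_{Z} P(Z|K) Σ_{K'} P(W|Z,K')P(K').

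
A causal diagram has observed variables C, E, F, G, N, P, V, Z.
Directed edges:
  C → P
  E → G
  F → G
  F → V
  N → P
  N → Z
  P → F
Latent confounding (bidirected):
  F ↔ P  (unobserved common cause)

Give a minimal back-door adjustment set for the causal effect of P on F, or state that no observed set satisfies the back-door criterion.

P→F: no observed back-door set.

desc(P)\{P}={F,G,V}; candidates ⊆ {C,E,N,Z}.
P↔F: latent back-door arc(s) into P.
size 0: {}; under {} P still reaches {C,F,G,N,V,Z} ∋ F.
size 1: {C}, {E}, {N} …(+1); under {C} P still reaches {F,G,N,V,Z} ∋ F.
size 2: {C,E}, {C,N}, {C,Z} …(+3); under {C,E} P still reaches {F,G,N,V,Z} ∋ F.
P↔F cannot be blocked by any observed set — no back-door set.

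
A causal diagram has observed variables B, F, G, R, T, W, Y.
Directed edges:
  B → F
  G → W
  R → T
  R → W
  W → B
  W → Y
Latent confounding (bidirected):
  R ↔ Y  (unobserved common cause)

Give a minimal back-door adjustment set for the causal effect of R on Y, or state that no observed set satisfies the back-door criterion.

R→Y: no observed back-door set.

desc(R)\{R}={B,F,T,W,Y}; candidates ⊆ {G}.
R↔Y: latent back-door arc(s) into R.
size 0: {}; under {} R still reaches {Y} ∋ Y.
size 1: {G}; under {G} R still reaches {Y} ∋ Y.
R↔Y cannot be blocked by any observed set — no back-door set.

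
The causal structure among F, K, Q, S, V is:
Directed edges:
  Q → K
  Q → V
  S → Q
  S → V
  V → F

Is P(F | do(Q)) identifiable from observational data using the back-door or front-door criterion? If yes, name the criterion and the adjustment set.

desc(Q)\{Q}={F,K,V}; candidates ⊆ {S}.
size 0: {}; under {} Q still reaches {F,S,V} ∋ F.
{S}: Q⊥F given {S} in G with Q→· removed — back-door holds.
P(F|do(Q)) = Σ_{S} P(F|Q,S)·P(S).

P(F|do(Q)): backdoor, adjust for {S}.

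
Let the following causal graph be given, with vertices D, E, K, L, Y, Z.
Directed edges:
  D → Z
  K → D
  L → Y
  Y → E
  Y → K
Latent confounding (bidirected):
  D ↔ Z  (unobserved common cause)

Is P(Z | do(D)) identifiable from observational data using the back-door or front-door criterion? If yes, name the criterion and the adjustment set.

desc(D)\{D}={Z}; candidates ⊆ {E,K,L,Y}.
D↔Z: latent back-door arc(s) into D.
size 0: {}; under {} D still reaches {E,K,L,Y,Z} ∋ Z.
size 1: {E}, {K}, {L} …(+1); under {E} D still reaches {K,L,Y,Z} ∋ Z.
size 2: {E,K}, {E,L}, {E,Y} …(+3); under {E,K} D still reaches {Z} ∋ Z.
D↔Z cannot be blocked by any observed set — no back-door set.
No mediator lies on a directed D→…→Z path.
Neither criterion identifies P(Z|do(D)) in this graph.

P(Z|do(D)): not identifiable (no BD/FD set).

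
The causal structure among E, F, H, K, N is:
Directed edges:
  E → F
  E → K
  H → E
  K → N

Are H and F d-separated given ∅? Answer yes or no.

Bayes-Ball from H | ∅ reaches {E,F,K,N}.
F ∈ reach(H|∅) ⇒ H ⊥̸ F | ∅.

No — H and F are d-connected given ∅.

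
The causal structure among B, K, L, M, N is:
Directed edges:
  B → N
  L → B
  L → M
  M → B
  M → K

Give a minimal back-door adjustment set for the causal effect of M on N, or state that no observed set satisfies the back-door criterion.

desc(M)\{M}={B,K,N}; candidates ⊆ {L}.
size 0: {}; under {} M still reaches {B,L,N} ∋ N.
{L}: M⊥N given {L} in G with M→· removed — back-door holds.

M→N: minimal back-door set {L}.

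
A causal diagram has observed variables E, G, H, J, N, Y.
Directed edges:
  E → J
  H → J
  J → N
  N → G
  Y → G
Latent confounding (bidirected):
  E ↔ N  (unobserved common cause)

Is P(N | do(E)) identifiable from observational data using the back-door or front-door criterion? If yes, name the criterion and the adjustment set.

P(N|do(E)): frontdoor, adjust for {J}.

desc(E)\{E}={G,J,N}; candidates ⊆ {H,Y}.
E↔N: latent back-door arc(s) into E.
size 0: {}; under {} E still reaches {G,N} ∋ N.
size 1: {H}, {Y}; under {H} E still reaches {G,N} ∋ N.
size 2: {H,Y}; under {H,Y} E still reaches {G,N} ∋ N.
E↔N cannot be blocked by any observed set — no back-door set.
{J}: (i) intercepts every directed E→N path; (ii) no back-door E→{J}; (iii) {E} blocks every back-door {J}→N. Front-door holds.
P(N|do(E)) = Σ_{J} P(J|E) Σ_{E'} P(N|J,E')P(E').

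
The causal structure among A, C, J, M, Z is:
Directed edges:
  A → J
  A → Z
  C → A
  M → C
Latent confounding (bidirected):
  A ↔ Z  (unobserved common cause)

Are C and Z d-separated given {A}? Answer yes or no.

Bayes-Ball from C | {A} reaches {M,Z}.
Z ∈ reach(C|{A}) ⇒ C ⊥̸ Z | {A}.

No — C and Z are d-connected given {A}.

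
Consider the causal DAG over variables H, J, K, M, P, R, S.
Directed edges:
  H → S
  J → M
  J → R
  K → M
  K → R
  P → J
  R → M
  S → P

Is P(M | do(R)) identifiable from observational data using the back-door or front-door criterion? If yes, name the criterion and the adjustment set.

P(M|do(R)): backdoor, adjust for {J, K}.

desc(R)\{R}={M}; candidates ⊆ {H,J,K,P,S}.
size 0: {}; under {} R still reaches {H,J,K,M,P,S} ∋ M.
size 1: {H}, {J}, {K} …(+2); under {H} R still reaches {J,K,M,P,S} ∋ M.
{J,K}: R⊥M given {J,K} in G with R→· removed — back-door holds.
P(M|do(R)) = Σ_{J,K} P(M|R,J,K)·P(J,K).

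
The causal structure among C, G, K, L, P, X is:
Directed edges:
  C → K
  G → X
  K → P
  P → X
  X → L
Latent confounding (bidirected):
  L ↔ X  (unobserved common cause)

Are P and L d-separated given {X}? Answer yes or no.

No — P and L are d-connected given {X}.

Bayes-Ball from P | {X} reaches {C,G,K,L}.
L ∈ reach(P|{X}) ⇒ P ⊥̸ L | {X}.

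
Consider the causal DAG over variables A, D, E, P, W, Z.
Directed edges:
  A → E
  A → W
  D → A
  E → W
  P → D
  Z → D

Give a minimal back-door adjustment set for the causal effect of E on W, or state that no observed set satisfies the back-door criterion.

E→W: minimal back-door set {A}.

desc(E)\{E}={W}; candidates ⊆ {A,D,P,Z}.
size 0: {}; under {} E still reaches {A,D,P,W,Z} ∋ W.
{A}: E⊥W given {A} in G with E→· removed — back-door holds.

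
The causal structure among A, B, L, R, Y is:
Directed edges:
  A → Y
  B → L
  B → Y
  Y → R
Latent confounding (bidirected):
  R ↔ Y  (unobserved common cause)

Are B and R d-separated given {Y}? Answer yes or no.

No — B and R are d-connected given {Y}.

Bayes-Ball from B | {Y} reaches {A,L,R}.
R ∈ reach(B|{Y}) ⇒ B ⊥̸ R | {Y}.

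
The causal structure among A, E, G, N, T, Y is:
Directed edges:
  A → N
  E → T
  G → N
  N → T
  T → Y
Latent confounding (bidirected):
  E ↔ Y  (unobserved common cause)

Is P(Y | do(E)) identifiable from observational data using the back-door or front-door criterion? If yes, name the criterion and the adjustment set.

desc(E)\{E}={T,Y}; candidates ⊆ {A,G,N}.
E↔Y: latent back-door arc(s) into E.
size 0: {}; under {} E still reaches {Y} ∋ Y.
size 1: {A}, {G}, {N}; under {A} E still reaches {Y} ∋ Y.
size 2: {A,G}, {A,N}, {G,N}; under {A,G} E still reaches {Y} ∋ Y.
E↔Y cannot be blocked by any observed set — no back-door set.
{T}: (i) intercepts every directed E→Y path; (ii) no back-door E→{T}; (iii) {E} blocks every back-door {T}→Y. Front-door holds.
P(Y|do(E)) = Σ_{T} P(T|E) Σ_{E'} P(Y|T,E')P(E').

P(Y|do(E)): frontdoor, adjust for {T}.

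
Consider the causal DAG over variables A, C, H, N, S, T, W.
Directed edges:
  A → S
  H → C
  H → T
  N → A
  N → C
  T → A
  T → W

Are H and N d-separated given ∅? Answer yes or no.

Yes — H ⊥ N | ∅.

Bayes-Ball from H | ∅ reaches {A,C,S,T,W}.
N ∉ reach(H|∅) ⇒ H ⊥ N | ∅.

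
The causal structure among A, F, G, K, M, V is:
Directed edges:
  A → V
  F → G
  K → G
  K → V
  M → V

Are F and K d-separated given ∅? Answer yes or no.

Bayes-Ball from F | ∅ reaches {G}.
K ∉ reach(F|∅) ⇒ F ⊥ K | ∅.

Yes — F ⊥ K | ∅.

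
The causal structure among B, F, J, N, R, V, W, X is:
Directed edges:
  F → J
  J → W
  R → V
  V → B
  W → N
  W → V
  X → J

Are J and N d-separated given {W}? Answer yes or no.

Bayes-Ball from J | {W} reaches {F,X}.
N ∉ reach(J|{W}) ⇒ J ⊥ N | {W}.

Yes — J ⊥ N | {W}.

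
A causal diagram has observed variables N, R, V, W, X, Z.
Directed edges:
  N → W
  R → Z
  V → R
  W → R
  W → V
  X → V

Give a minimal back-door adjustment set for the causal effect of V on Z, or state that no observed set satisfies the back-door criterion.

desc(V)\{V}={R,Z}; candidates ⊆ {N,W,X}.
size 0: {}; under {} V still reaches {N,R,W,X,Z} ∋ Z.
{W}: V⊥Z given {W} in G with V→· removed — back-door holds.

V→Z: minimal back-door set {W}.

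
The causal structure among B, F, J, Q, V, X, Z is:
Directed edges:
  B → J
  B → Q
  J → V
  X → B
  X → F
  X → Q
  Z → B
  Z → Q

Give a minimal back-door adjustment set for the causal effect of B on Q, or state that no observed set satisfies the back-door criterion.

B→Q: minimal back-door set {X, Z}.

desc(B)\{B}={J,Q,V}; candidates ⊆ {F,X,Z}.
size 0: {}; under {} B still reaches {F,Q,X,Z} ∋ Q.
size 1: {F}, {X}, {Z}; under {F} B still reaches {Q,X,Z} ∋ Q.
{X,Z}: B⊥Q given {X,Z} in G with B→· removed — back-door holds.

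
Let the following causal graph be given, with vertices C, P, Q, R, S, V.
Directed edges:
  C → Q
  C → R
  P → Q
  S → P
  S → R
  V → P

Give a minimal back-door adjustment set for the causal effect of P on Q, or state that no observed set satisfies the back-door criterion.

desc(P)\{P}={Q}; candidates ⊆ {C,R,S,V}.
∅: P⊥Q given ∅ in G with P→· removed — back-door holds.

P→Q: minimal back-door set ∅.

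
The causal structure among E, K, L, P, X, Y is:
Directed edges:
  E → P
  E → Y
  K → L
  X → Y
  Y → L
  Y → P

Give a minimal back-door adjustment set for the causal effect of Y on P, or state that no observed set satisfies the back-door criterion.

desc(Y)\{Y}={L,P}; candidates ⊆ {E,K,X}.
size 0: {}; under {} Y still reaches {E,P,X} ∋ P.
{E}: Y⊥P given {E} in G with Y→· removed — back-door holds.

Y→P: minimal back-door set {E}.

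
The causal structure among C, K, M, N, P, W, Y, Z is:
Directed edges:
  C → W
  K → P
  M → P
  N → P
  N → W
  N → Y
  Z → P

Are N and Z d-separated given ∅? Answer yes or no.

Yes — N ⊥ Z | ∅.

Bayes-Ball from N | ∅ reaches {P,W,Y}.
Z ∉ reach(N|∅) ⇒ N ⊥ Z | ∅.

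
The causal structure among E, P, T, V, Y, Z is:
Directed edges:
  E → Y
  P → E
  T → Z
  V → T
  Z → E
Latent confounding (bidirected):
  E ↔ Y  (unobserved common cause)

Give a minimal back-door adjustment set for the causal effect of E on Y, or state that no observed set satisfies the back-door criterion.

E→Y: no observed back-door set.

desc(E)\{E}={Y}; candidates ⊆ {P,T,V,Z}.
E↔Y: latent back-door arc(s) into E.
size 0: {}; under {} E still reaches {P,T,V,Y,Z} ∋ Y.
size 1: {P}, {T}, {V} …(+1); under {P} E still reaches {T,V,Y,Z} ∋ Y.
size 2: {P,T}, {P,V}, {P,Z} …(+3); under {P,T} E still reaches {Y,Z} ∋ Y.
E↔Y cannot be blocked by any observed set — no back-door set.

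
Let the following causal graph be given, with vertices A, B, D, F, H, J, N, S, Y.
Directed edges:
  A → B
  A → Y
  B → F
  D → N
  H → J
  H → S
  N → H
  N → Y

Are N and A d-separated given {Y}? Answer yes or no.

Bayes-Ball from N | {Y} reaches {A,B,D,F,H,J,S}.
A ∈ reach(N|{Y}) ⇒ N ⊥̸ A | {Y}.

No — N and A are d-connected given {Y}.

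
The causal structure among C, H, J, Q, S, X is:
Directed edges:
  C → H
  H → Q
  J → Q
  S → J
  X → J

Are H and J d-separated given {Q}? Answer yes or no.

No — H and J are d-connected given {Q}.

Bayes-Ball from H | {Q} reaches {C,J,S,X}.
J ∈ reach(H|{Q}) ⇒ H ⊥̸ J | {Q}.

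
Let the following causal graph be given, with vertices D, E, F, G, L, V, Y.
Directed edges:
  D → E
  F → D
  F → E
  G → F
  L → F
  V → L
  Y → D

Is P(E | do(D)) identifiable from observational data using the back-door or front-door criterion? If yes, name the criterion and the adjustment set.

P(E|do(D)): backdoor, adjust for {F}.

desc(D)\{D}={E}; candidates ⊆ {F,G,L,V,Y}.
size 0: {}; under {} D still reaches {E,F,G,L,V,Y} ∋ E.
{F}: D⊥E given {F} in G with D→· removed — back-door holds.
P(E|do(D)) = Σ_{F} P(E|D,F)·P(F).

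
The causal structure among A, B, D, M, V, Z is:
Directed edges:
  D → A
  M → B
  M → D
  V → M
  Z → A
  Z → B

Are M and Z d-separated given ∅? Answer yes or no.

Bayes-Ball from M | ∅ reaches {A,B,D,V}.
Z ∉ reach(M|∅) ⇒ M ⊥ Z | ∅.

Yes — M ⊥ Z | ∅.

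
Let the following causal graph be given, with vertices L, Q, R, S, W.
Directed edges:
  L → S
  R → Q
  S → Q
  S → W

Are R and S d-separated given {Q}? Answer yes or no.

Bayes-Ball from R | {Q} reaches {L,S,W}.
S ∈ reach(R|{Q}) ⇒ R ⊥̸ S | {Q}.

No — R and S are d-connected given {Q}.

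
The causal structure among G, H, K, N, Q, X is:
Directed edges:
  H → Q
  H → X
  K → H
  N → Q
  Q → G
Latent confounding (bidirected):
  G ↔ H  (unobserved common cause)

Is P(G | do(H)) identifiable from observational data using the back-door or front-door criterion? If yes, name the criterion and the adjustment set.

desc(H)\{H}={G,Q,X}; candidates ⊆ {K,N}.
H↔G: latent back-door arc(s) into H.
size 0: {}; under {} H still reaches {G,K} ∋ G.
size 1: {K}, {N}; under {K} H still reaches {G} ∋ G.
size 2: {K,N}; under {K,N} H still reaches {G} ∋ G.
H↔G cannot be blocked by any observed set — no back-door set.
{Q}: (i) intercepts every directed H→G path; (ii) no back-door H→{Q}; (iii) {H} blocks every back-door {Q}→G. Front-door holds.
P(G|do(H)) = Σ_{Q} P(Q|H) Σ_{H'} P(G|Q,H')P(H').

P(G|do(H)): frontdoor, adjust for {Q}.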